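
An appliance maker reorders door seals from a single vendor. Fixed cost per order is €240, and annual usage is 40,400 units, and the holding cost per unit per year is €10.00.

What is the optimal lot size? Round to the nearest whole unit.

1,393 units

Optimal lot size Q* = (2 × 40,400 × €240 / €10)^½ ≈ 1,392.55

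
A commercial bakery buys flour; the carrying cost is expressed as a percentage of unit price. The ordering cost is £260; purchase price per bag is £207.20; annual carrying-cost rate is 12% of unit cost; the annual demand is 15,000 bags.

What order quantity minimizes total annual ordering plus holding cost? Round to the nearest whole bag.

560 bags

Holding cost per bag per year: H = 12% × £207.2 = £24.8640
EOQ = √(2DS/H) = √(2 × 15,000 × 260 / 24.864)
    = √(313,706.56) ≈ 560.10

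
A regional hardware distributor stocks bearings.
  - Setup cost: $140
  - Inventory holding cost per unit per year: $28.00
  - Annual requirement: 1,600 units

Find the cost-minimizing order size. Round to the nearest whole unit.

126 units

Q* = √(2·D·S / H) = √(2·1,600·140 / 28) = √16,000.0 ≈ 126.49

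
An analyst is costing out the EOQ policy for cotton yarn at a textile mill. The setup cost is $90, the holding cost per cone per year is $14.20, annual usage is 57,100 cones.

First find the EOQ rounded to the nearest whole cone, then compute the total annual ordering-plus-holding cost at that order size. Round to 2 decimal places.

Q* = √(2·D·S / H) = √(2·57,100·90 / 14.2) = √723,802.8 ≈ 850.77 → Q = 851 cones
Ordering: D/Q × S = 57,100/851 × $90 = $6,038.78
Holding:  Q/2 × H = 851/2 × $14.2 = $6,042.10
Total = $6,038.78 + $6,042.10 = $12,080.88

$12,080.88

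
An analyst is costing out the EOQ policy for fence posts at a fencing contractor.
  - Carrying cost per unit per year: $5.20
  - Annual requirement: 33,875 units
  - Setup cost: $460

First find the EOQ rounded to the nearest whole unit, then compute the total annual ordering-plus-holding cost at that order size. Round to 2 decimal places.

Q* = √(2·D·S / H) = √(2·33,875·460 / 5.2) = √5,993,269.2 ≈ 2,448.12 → Q = 2,448 units
Ordering: D/Q × S = 33,875/2,448 × $460 = $6,365.40
Holding:  Q/2 × H = 2,448/2 × $5.2 = $6,364.80
Total = $6,365.40 + $6,364.80 = $12,730.20

$12,730.20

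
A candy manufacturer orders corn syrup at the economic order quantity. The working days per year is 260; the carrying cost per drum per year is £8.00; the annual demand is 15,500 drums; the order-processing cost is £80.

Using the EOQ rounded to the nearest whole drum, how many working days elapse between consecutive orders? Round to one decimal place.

Q* = √(2·D·S / H) = √(2·15,500·80 / 8) = √310,000.0 ≈ 556.78 → Q = 557 drums
Days between orders = 260 / (D/Q) = 260 / 27.828 ≈ 9.343

9.3 days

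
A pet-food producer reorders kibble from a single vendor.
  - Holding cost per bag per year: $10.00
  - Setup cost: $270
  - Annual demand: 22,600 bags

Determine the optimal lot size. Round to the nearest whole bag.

EOQ = √(2DS/H) = √(2 × 22,600 × 270 / 10)
    = √(1,220,400.00) ≈ 1,104.72

1,105 bags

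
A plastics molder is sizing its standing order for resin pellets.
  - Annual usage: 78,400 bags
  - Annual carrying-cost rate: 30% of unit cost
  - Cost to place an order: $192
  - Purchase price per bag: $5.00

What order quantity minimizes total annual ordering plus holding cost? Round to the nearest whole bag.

Carrying cost H = $5 × 30% = $1.5000/bag/yr
Q* = √(2·D·S / H) = √(2·78,400·192 / 1.5) = √20,070,400.0 ≈ 4,480.00

4,480 bags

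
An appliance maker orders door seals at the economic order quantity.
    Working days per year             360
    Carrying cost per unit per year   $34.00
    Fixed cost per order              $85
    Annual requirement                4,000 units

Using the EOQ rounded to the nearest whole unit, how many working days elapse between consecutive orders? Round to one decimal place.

12.7 days

Optimal lot size Q* = (2 × 4,000 × $85 / $34)^½ ≈ 141.42 → Q = 141 units
Days between orders = 360 / (D/Q) = 360 / 28.369 ≈ 12.690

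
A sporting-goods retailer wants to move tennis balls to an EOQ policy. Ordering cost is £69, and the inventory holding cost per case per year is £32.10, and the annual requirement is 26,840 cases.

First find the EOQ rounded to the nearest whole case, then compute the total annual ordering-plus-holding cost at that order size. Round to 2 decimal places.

2DS/H = 2·26,840·69/32.1 = 115,386.92
EOQ = √115,386.92 ≈ 339.69 → Q = 340 cases
Orders/yr = 26,840/340 = 78.941; ordering cost = 78.941 × £69 = £5,446.94
Average inventory = 340/2 = 170; holding cost = 170 × £32.1 = £5,457.00
Total = £5,446.94 + £5,457.00 = £10,903.94

£10,903.94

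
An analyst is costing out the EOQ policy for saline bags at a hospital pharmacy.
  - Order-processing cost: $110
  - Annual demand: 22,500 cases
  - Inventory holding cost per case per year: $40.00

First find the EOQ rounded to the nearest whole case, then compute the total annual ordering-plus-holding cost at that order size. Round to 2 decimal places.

Optimal lot size Q* = (2 × 22,500 × $110 / $40)^½ ≈ 351.78 → Q = 352 cases
Ordering: D/Q × S = 22,500/352 × $110 = $7,031.25
Holding:  Q/2 × H = 352/2 × $40 = $7,040.00
Total = $7,031.25 + $7,040.00 = $14,071.25

$14,071.25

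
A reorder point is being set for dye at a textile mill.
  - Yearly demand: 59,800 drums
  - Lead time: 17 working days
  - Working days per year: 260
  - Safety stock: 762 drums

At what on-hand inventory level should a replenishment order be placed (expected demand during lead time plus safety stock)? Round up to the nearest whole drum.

Daily demand d = 59,800 / 260 = 230.000 drums/day
Demand during lead time = 230.000 × 17 = 3,910.00
Reorder point = 3,910.00 + 762 = 4,672.00 → round up

4,672 drums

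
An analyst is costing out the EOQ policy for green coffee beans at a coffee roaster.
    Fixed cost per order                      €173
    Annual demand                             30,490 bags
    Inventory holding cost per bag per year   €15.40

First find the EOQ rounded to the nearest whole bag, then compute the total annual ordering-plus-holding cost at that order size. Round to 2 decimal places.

€12,746.10

Optimal lot size Q* = (2 × 30,490 × €173 / €15.4)^½ ≈ 827.67 → Q = 828 bags
Orders/yr = 30,490/828 = 36.824; ordering cost = 36.824 × €173 = €6,370.50
Average inventory = 828/2 = 414; holding cost = 414 × €15.4 = €6,375.60
Total = €6,370.50 + €6,375.60 = €12,746.10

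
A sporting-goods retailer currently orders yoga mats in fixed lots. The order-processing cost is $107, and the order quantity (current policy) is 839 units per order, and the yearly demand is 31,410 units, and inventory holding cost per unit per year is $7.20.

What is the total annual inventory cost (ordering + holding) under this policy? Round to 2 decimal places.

Orders/yr = 31,410/839 = 37.437; ordering cost = 37.437 × $107 = $4,005.80
Average inventory = 839/2 = 419.5; holding cost = 419.5 × $7.2 = $3,020.40
Total = $4,005.80 + $3,020.40 = $7,026.20

$7,026.20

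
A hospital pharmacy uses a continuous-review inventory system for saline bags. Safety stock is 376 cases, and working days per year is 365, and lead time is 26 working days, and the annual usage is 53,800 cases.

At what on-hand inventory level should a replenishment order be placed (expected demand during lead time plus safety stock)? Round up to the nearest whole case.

4,209 cases

Daily demand d = 53,800 / 365 = 147.397 cases/day
Demand during lead time = 147.397 × 26 = 3,832.33
Reorder point = 3,832.33 + 376 = 4,208.33 → round up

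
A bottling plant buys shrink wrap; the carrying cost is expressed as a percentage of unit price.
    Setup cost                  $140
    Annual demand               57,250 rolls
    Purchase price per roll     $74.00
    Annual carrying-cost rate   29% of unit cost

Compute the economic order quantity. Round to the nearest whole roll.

864 rolls

Carrying cost H = $74 × 29% = $21.4600/roll/yr
Optimal lot size Q* = (2 × 57,250 × $140 / $21.46)^½ ≈ 864.27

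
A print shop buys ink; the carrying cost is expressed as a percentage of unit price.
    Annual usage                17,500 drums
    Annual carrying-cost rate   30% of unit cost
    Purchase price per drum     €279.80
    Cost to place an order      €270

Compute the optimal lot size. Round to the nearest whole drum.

336 drums

Carrying cost H = €279.8 × 30% = €83.9400/drum/yr
EOQ = √(2DS/H) = √(2 × 17,500 × 270 / 83.94)
    = √(112,580.41) ≈ 335.53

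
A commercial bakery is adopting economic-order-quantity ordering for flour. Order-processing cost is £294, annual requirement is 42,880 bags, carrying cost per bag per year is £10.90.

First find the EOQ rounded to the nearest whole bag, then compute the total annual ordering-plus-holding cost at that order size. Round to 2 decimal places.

2DS/H = 2·42,880·294/10.9 = 2,313,159.63
EOQ = √2,313,159.63 ≈ 1,520.91 → Q = 1,521 bags
Ordering: D/Q × S = 42,880/1,521 × £294 = £8,288.44
Holding:  Q/2 × H = 1,521/2 × £10.9 = £8,289.45
Total = £8,288.44 + £8,289.45 = £16,577.89

£16,577.89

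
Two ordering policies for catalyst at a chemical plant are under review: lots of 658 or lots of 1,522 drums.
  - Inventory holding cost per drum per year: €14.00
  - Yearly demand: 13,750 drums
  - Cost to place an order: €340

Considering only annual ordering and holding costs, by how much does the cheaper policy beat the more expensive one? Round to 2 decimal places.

Annual cost at Q: ordering D·S/Q plus holding Q·H/2.
TC(658) = (13,750/658)×340 + (658/2)×14 = €11,710.86
TC(1,522) = (13,750/1,522)×340 + (1,522/2)×14 = €13,725.62
Lots of 658 are cheaper by €2,014.75.

€2,014.75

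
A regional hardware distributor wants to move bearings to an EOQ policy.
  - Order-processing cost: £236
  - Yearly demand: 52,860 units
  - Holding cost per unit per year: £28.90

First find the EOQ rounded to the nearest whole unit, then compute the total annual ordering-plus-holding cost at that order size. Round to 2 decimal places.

Q* = √(2·D·S / H) = √(2·52,860·236 / 28.9) = √863,319.0 ≈ 929.15 → Q = 929 units
Annual ordering cost = (D/Q)·S = (52,860/929) × 236 = £13,428.37
Annual holding cost  = (Q/2)·H = (929/2) × 28.9 = £13,424.05
Total = £13,428.37 + £13,424.05 = £26,852.42

£26,852.42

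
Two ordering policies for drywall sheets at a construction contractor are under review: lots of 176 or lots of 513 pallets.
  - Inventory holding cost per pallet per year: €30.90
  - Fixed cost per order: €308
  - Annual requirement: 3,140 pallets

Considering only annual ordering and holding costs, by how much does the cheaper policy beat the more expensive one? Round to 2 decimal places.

€1,596.87

Annual cost at Q: ordering D·S/Q plus holding Q·H/2.
TC(176) = (3,140/176)×308 + (176/2)×30.9 = €8,214.20
TC(513) = (3,140/513)×308 + (513/2)×30.9 = €9,811.07
Cheaper: Q = 176.  Difference = €1,596.87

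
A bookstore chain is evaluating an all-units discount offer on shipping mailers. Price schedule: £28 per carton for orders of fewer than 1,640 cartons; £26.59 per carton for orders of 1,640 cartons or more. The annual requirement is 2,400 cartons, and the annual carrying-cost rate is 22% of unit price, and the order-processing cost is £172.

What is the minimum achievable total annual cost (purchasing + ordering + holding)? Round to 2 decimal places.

£68,864.54

H₁ = 22%×£28 = £6.1600;  H₂ = 22%×£26.59 = £5.8498
EOQ₁ = √(2×2,400×172/6.1600) = 366.10  (< 1,640, feasible at tier 1)
EOQ₂ = √(2×2,400×172/5.8498) = 375.68  (< 1,640 → use Q = 1,640 at tier-2 price)
TC(tier 1 (EOQ₁), Q≈366.1) = £69,455.15
TC(tier 2, Q≈1,640.0) = £68,864.54
Minimum at tier 2: £68,864.54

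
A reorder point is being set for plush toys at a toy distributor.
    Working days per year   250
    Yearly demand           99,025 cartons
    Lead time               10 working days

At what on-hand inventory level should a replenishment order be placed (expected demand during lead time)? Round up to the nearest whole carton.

3,961 cartons

Daily demand d = 99,025 / 250 = 396.100 cartons/day
Demand during lead time = 396.100 × 10 = 3,961.00
Reorder point = 3,961.00 → round up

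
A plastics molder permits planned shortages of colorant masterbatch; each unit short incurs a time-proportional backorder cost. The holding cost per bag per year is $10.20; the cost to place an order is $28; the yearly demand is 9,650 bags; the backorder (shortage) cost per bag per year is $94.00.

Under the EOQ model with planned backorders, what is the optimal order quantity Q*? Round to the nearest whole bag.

242 bags

Q* = √(2DS/H) · √((H + b)/b)
   = √(2 × 9,650 × 28 / 10.2) · √((10.2 + 94) / 94)
   = 230.175 × 1.0529 ≈ 242.34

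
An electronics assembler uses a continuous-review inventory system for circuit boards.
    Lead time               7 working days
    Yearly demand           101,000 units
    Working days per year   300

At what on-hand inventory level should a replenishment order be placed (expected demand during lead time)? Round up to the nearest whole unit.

2,357 units

Daily demand d = 101,000 / 300 = 336.667 units/day
Demand during lead time = 336.667 × 7 = 2,356.67
Reorder point = 2,356.67 → round up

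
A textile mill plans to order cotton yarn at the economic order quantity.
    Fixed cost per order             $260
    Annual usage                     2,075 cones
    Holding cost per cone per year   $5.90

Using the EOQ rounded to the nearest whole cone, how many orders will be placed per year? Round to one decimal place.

Optimal lot size Q* = (2 × 2,075 × $260 / $5.9)^½ ≈ 427.65 → Q = 428
N = D/Q = 2,075/428 ≈ 4.848 orders/yr

4.8 orders per year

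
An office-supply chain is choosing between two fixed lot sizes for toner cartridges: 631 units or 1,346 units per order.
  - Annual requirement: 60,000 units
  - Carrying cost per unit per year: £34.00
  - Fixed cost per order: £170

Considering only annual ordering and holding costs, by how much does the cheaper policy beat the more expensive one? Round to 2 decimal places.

£3,568.19

Annual cost at Q: ordering D·S/Q plus holding Q·H/2.
TC(631) = (60,000/631)×170 + (631/2)×34 = £26,891.82
TC(1,346) = (60,000/1,346)×170 + (1,346/2)×34 = £30,460.01
|ΔTC| = |£26,891.82 − £30,460.01| = £3,568.19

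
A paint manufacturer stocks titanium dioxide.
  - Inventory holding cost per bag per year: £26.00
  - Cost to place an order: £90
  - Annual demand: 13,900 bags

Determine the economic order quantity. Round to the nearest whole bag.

310 bags

2DS/H = 2·13,900·90/26 = 96,230.77
EOQ = √96,230.77 ≈ 310.21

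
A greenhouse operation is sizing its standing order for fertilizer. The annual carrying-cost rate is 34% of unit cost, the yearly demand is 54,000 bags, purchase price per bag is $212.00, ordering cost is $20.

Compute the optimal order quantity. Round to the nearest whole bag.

173 bags

Holding cost per bag per year: H = 34% × $212 = $72.0800
EOQ = √(2DS/H) = √(2 × 54,000 × 20 / 72.08)
    = √(29,966.70) ≈ 173.11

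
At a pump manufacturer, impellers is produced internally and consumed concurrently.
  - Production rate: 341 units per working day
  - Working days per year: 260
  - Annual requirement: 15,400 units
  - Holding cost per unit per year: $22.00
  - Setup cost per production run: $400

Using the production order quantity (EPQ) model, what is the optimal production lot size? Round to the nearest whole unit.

823 units

d = 15,400/260 = 59.2308 units/day;  effective holding cost H(1 − d/p) = 22·(1 − 59.2308/341) = 18.17866
Q* = √(2DS / H_eff) = √(2·15,400·400 / 18.17866) ≈ 823.24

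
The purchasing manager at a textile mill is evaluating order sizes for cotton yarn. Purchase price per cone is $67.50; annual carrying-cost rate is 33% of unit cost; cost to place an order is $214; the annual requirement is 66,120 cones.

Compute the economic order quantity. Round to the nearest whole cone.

Carrying cost H = $67.5 × 33% = $22.2750/cone/yr
EOQ = √(2DS/H) = √(2 × 66,120 × 214 / 22.275)
    = √(1,270,453.87) ≈ 1,127.14

1,127 cones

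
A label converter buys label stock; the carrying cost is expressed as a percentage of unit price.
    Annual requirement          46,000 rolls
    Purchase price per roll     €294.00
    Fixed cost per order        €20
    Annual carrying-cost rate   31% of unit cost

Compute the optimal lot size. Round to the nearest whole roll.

Carrying cost H = €294 × 31% = €91.1400/roll/yr
Optimal lot size Q* = (2 × 46,000 × €20 / €91.14)^½ ≈ 142.09

142 rolls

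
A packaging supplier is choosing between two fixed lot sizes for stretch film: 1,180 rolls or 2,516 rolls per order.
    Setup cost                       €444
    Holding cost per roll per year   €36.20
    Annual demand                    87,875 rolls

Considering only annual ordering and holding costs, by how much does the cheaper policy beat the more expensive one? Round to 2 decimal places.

€6,624.12

TC(Q) = (D/Q)S + (Q/2)H
TC(1,180) = (87,875/1,180)×444 + (1,180/2)×36.2 = €54,422.83
TC(2,516) = (87,875/2,516)×444 + (2,516/2)×36.2 = €61,046.95
|ΔTC| = |€54,422.83 − €61,046.95| = €6,624.12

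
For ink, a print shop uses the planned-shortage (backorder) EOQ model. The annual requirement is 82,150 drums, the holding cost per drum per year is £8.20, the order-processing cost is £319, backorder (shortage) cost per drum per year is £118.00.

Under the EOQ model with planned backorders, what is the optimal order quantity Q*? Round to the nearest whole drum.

2,615 drums

Q* = √(2DS/H) · √((H + b)/b)
   = √(2 × 82,150 × 319 / 8.2) · √((8.2 + 118) / 118)
   = 2,528.175 × 1.0342 ≈ 2,614.54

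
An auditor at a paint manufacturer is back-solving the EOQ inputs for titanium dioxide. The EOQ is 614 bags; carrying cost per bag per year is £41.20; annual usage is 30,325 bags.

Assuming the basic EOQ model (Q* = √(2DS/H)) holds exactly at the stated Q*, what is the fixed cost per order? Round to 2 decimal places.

£256.10

Since Q* = (2DS/H)^½, squaring gives Q*²·H = 2DS.
S = Q²H / (2D) = 614² × 41.2 / (2 × 30,325) = 256.0962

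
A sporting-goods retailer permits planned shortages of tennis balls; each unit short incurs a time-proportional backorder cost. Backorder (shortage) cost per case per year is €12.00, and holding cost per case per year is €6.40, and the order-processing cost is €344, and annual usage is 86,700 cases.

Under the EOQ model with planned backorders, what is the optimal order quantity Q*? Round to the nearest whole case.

3,780 cases

Q* = √(2DS/H) · √((H + b)/b)
   = √(2 × 86,700 × 344 / 6.4) · √((6.4 + 12) / 12)
   = 3,052.908 × 1.2383 ≈ 3,780.35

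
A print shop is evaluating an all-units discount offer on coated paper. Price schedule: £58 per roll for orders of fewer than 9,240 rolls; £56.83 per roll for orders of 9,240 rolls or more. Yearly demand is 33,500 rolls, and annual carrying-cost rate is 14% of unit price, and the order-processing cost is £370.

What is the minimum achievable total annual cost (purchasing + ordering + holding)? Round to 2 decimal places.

H₁ = 14%×£58 = £8.1200;  H₂ = 14%×£56.83 = £7.9562
EOQ₁ = √(2×33,500×370/8.1200) = 1,747.27  (< 9,240, feasible at tier 1)
EOQ₂ = √(2×33,500×370/7.9562) = 1,765.17  (< 9,240 → use Q = 9,240 at tier-2 price)
TC(tier 1 (EOQ₁), Q≈1,747.3) = £1,957,187.84
TC(tier 2, Q≈9,240.0) = £1,941,904.09
Minimum at tier 2: £1,941,904.09

£1,941,904.09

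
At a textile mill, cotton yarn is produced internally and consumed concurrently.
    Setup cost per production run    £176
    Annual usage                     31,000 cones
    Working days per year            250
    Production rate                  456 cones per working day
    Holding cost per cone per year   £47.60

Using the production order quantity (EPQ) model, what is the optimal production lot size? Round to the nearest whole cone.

561 cones

d = 31,000/250 = 124.0000 cones/day;  effective holding cost H(1 − d/p) = 47.6·(1 − 124.0000/456) = 34.65614
Q* = √(2DS / H_eff) = √(2·31,000·176 / 34.65614) ≈ 561.13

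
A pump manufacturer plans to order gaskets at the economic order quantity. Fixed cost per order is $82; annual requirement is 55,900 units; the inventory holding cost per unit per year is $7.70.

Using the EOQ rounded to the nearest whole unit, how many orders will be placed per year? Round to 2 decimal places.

2DS/H = 2·55,900·82/7.7 = 1,190,597.40
EOQ = √1,190,597.40 ≈ 1,091.14 → Q = 1,091
N = D/Q = 55,900/1,091 ≈ 51.237 orders/yr

51.24 orders per year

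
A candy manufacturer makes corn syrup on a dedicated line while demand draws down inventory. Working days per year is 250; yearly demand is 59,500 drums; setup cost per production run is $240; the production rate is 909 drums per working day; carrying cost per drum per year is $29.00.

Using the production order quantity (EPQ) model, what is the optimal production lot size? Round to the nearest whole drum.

1,155 drums

d = 59,500/250 = 238.0000 drums/day;  effective holding cost H(1 − d/p) = 29·(1 − 238.0000/909) = 21.40704
Q* = √(2DS / H_eff) = √(2·59,500·240 / 21.40704) ≈ 1,155.05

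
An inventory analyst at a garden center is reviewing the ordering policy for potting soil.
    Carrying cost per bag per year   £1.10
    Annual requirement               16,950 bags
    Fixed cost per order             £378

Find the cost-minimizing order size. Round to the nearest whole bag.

3,413 bags

2DS/H = 2·16,950·378/1.1 = 11,649,272.73
EOQ = √11,649,272.73 ≈ 3,413.10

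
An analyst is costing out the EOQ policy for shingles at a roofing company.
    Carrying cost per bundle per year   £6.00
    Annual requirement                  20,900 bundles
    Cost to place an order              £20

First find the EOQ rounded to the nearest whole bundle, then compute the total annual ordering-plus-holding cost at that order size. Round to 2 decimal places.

£2,239.64

Q* = √(2·D·S / H) = √(2·20,900·20 / 6) = √139,333.3 ≈ 373.27 → Q = 373 bundles
Annual ordering cost = (D/Q)·S = (20,900/373) × 20 = £1,120.64
Annual holding cost  = (Q/2)·H = (373/2) × 6 = £1,119.00
Total = £1,120.64 + £1,119.00 = £2,239.64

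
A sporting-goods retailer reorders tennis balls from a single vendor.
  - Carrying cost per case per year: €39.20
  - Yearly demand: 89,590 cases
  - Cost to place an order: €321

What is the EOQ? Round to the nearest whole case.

1,211 cases

EOQ = √(2DS/H) = √(2 × 89,590 × 321 / 39.2)
    = √(1,467,264.80) ≈ 1,211.31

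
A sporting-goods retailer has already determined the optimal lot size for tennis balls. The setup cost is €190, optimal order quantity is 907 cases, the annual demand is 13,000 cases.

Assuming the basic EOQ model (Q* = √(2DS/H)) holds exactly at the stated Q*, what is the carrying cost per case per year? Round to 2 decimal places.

EOQ relation: Q² = 2DS/H, so rearrange for the unknown.
H = 2DS / Q² = 2 × 13,000 × 190 / 907² = 6.0050

€6.00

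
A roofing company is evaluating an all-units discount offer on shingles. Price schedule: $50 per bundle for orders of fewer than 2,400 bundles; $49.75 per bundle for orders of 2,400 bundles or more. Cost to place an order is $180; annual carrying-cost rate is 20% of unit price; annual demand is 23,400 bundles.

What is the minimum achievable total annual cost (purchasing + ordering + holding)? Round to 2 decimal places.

H₁ = 20%×$50 = $10.0000;  H₂ = 20%×$49.75 = $9.9500
EOQ₁ = √(2×23,400×180/10.0000) = 917.82  (< 2,400, feasible at tier 1)
EOQ₂ = √(2×23,400×180/9.9500) = 920.13  (< 2,400 → use Q = 2,400 at tier-2 price)
TC(tier 1 (EOQ₁), Q≈917.8) = $1,179,178.24
TC(tier 2, Q≈2,400.0) = $1,177,845.00
Minimum at tier 2: $1,177,845.00

$1,177,845.00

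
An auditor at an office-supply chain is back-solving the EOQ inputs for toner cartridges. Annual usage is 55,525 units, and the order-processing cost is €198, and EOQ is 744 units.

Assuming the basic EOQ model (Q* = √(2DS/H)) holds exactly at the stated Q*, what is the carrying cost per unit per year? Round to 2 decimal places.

€39.72

Since Q* = (2DS/H)^½, squaring gives Q*²·H = 2DS.
H = 2DS / Q² = 2 × 55,525 × 198 / 744² = 39.7226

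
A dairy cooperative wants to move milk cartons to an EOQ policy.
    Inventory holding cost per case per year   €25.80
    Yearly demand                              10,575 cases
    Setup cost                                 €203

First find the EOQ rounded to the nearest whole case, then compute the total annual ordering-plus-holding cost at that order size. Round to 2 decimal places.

2DS/H = 2·10,575·203/25.8 = 166,412.79
EOQ = √166,412.79 ≈ 407.94 → Q = 408 cases
Ordering: D/Q × S = 10,575/408 × €203 = €5,261.58
Holding:  Q/2 × H = 408/2 × €25.8 = €5,263.20
Total = €5,261.58 + €5,263.20 = €10,524.78

€10,524.78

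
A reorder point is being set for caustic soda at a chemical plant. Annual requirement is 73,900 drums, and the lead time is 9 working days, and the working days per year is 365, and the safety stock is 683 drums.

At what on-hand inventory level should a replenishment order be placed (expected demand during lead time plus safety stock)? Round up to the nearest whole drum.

Daily demand d = 73,900 / 365 = 202.466 drums/day
Demand during lead time = 202.466 × 9 = 1,822.19
Reorder point = 1,822.19 + 683 = 2,505.19 → round up

2,506 drums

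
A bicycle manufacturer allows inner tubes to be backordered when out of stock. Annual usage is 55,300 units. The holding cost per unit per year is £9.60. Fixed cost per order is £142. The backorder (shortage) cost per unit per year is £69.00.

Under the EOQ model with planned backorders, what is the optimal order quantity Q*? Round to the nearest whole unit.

Q* = √(2DS/H) · √((H + b)/b)
   = √(2 × 55,300 × 142 / 9.6) · √((9.6 + 69) / 69)
   = 1,279.046 × 1.0673 ≈ 1,365.13

1,365 units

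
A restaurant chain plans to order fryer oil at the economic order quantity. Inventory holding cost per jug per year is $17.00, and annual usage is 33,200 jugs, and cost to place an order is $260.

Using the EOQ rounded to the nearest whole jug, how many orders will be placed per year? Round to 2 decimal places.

2DS/H = 2·33,200·260/17 = 1,015,529.41
EOQ = √1,015,529.41 ≈ 1,007.73 → Q = 1,008
N = D/Q = 33,200/1,008 ≈ 32.937 orders/yr

32.94 orders per year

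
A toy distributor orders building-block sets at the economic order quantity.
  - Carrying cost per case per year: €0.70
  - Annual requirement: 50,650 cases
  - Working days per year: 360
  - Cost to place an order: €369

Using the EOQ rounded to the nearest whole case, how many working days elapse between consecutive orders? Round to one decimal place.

51.9 days

2DS/H = 2·50,650·369/0.7 = 53,399,571.43
EOQ = √53,399,571.43 ≈ 7,307.50 → Q = 7,308 cases
Days between orders = 360 / (D/Q) = 360 / 6.931 ≈ 51.942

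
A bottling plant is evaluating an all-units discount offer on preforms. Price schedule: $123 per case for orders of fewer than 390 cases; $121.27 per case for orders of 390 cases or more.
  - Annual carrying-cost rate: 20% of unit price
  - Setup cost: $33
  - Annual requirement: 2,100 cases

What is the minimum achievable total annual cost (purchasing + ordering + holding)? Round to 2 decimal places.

$259,574.22

H₁ = 20%×$123 = $24.6000;  H₂ = 20%×$121.27 = $24.2540
EOQ₁ = √(2×2,100×33/24.6000) = 75.06  (< 390, feasible at tier 1)
EOQ₂ = √(2×2,100×33/24.2540) = 75.59  (< 390 → use Q = 390 at tier-2 price)
TC(tier 1 (EOQ₁), Q≈75.1) = $260,146.50
TC(tier 2, Q≈390.0) = $259,574.22
Minimum at tier 2: $259,574.22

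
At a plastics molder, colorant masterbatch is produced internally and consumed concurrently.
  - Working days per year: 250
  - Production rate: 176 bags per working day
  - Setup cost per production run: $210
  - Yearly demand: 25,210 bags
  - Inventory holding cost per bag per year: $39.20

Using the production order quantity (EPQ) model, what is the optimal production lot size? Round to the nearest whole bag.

Daily demand d = 25,210/250 = 100.840; p = 176; 1 − d/p = 0.42705
EPQ = √(2DS / (H(1 − d/p)))
    = √(2 × 25,210 × 210 / (39.2 × 0.42705)) ≈ 795.30

795 bags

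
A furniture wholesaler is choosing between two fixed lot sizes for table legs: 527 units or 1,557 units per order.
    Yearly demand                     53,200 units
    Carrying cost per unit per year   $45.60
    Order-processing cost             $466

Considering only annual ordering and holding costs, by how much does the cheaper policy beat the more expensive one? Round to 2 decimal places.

For each Q, cost = (D/Q)·S + (Q/2)·H.
TC(527) = (53,200/527)×466 + (527/2)×45.6 = $59,057.73
TC(1,557) = (53,200/1,557)×466 + (1,557/2)×45.6 = $51,422.01
Cheaper: Q = 1,557.  Difference = $7,635.71

$7,635.71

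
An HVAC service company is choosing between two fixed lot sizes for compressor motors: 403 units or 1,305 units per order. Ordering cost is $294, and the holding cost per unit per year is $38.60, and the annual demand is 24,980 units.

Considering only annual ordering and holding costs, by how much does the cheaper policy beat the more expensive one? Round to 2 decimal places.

For each Q, cost = (D/Q)·S + (Q/2)·H.
TC(403) = (24,980/403)×294 + (403/2)×38.6 = $26,001.52
TC(1,305) = (24,980/1,305)×294 + (1,305/2)×38.6 = $30,814.18
Lots of 403 are cheaper by $4,812.66.

$4,812.66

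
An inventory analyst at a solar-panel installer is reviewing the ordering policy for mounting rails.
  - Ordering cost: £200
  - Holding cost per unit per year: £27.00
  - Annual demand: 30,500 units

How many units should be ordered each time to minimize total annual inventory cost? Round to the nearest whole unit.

672 units

2DS/H = 2·30,500·200/27 = 451,851.85
EOQ = √451,851.85 ≈ 672.20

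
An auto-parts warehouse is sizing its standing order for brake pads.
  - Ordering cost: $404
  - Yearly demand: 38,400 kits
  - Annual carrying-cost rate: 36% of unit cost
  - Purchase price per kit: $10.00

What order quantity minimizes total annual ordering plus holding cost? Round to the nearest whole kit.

2,936 kits

Holding cost per kit per year: H = 36% × $10 = $3.6000
2DS/H = 2·38,400·404/3.6 = 8,618,666.67
EOQ = √8,618,666.67 ≈ 2,935.76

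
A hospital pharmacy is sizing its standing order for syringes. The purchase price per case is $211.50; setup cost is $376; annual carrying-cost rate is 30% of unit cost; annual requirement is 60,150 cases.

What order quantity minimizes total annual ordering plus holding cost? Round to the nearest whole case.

844 cases

H = i·C = 0.3 × $211.5 = $63.4500 per case-year
EOQ = √(2DS/H) = √(2 × 60,150 × 376 / 63.45)
    = √(712,888.89) ≈ 844.33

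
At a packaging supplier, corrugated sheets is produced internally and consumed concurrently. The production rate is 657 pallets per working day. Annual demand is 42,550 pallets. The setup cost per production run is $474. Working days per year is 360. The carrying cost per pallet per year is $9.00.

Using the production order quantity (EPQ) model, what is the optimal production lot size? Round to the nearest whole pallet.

d = 42,550/360 = 118.1944 pallets/day;  effective holding cost H(1 − d/p) = 9·(1 − 118.1944/657) = 7.38090
Q* = √(2DS / H_eff) = √(2·42,550·474 / 7.38090) ≈ 2,337.76

2,338 pallets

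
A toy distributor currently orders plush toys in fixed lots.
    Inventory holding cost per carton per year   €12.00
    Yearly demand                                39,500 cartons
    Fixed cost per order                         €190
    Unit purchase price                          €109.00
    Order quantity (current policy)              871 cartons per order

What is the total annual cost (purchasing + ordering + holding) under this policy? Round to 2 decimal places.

€4,319,342.53

Orders/yr = 39,500/871 = 45.350; ordering cost = 45.350 × €190 = €8,616.53
Average inventory = 871/2 = 435.5; holding cost = 435.5 × €12 = €5,226.00
Purchase cost = D·C = 39,500 × 109 = €4,305,500.00
Total = €8,616.53 + €5,226.00 + €4,305,500.00 = €4,319,342.53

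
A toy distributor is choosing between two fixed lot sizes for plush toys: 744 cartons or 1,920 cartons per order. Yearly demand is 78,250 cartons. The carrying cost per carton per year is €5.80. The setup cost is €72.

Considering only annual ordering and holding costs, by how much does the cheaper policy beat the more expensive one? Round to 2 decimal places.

For each Q, cost = (D/Q)·S + (Q/2)·H.
TC(744) = (78,250/744)×72 + (744/2)×5.8 = €9,730.18
TC(1,920) = (78,250/1,920)×72 + (1,920/2)×5.8 = €8,502.38
Lots of 1,920 are cheaper by €1,227.81.

€1,227.81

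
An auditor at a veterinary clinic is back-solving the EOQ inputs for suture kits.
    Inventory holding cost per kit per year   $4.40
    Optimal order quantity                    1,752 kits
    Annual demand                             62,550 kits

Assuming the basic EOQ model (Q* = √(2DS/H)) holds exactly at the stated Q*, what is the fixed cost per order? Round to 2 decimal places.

$107.96

EOQ relation: Q² = 2DS/H, so rearrange for the unknown.
S = Q²H / (2D) = 1,752² × 4.4 / (2 × 62,550) = 107.9602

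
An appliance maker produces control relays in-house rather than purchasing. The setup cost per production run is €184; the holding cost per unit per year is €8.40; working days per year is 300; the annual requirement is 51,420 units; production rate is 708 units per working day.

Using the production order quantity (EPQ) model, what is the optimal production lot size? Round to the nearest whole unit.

Daily demand d = 51,420/300 = 171.400; p = 708; 1 − d/p = 0.75791
EPQ = √(2DS / (H(1 − d/p)))
    = √(2 × 51,420 × 184 / (8.4 × 0.75791)) ≈ 1,724.02

1,724 units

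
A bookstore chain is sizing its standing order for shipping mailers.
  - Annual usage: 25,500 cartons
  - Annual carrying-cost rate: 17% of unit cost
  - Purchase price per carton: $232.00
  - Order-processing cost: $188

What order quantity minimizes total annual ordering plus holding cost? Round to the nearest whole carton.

Holding cost per carton per year: H = 17% × $232 = $39.4400
Optimal lot size Q* = (2 × 25,500 × $188 / $39.44)^½ ≈ 493.06

493 cartons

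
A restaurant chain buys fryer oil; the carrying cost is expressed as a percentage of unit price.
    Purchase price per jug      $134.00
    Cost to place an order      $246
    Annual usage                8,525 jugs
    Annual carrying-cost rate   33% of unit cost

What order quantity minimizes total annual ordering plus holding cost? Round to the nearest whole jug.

308 jugs

H = i·C = 0.33 × $134 = $44.2200 per jug-year
Optimal lot size Q* = (2 × 8,525 × $246 / $44.22)^½ ≈ 307.98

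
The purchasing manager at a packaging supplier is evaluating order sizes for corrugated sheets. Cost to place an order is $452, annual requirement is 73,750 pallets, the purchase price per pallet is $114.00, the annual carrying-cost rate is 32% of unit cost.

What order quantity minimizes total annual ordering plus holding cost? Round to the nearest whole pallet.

1,352 pallets

H = i·C = 0.32 × $114 = $36.4800 per pallet-year
Optimal lot size Q* = (2 × 73,750 × $452 / $36.48)^½ ≈ 1,351.88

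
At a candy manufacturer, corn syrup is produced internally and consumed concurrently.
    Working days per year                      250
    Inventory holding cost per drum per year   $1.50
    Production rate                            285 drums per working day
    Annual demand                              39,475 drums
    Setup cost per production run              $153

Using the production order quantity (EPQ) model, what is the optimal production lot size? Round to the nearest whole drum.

4,249 drums

d = 39,475/250 = 157.9000 drums/day;  effective holding cost H(1 − d/p) = 1.5·(1 − 157.9000/285) = 0.66895
Q* = √(2DS / H_eff) = √(2·39,475·153 / 0.66895) ≈ 4,249.38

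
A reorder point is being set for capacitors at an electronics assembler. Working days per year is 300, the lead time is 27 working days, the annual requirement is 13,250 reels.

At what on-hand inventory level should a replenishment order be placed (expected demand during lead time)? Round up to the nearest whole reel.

Daily demand d = 13,250 / 300 = 44.167 reels/day
Demand during lead time = 44.167 × 27 = 1,192.50
Reorder point = 1,192.50 → round up

1,193 reels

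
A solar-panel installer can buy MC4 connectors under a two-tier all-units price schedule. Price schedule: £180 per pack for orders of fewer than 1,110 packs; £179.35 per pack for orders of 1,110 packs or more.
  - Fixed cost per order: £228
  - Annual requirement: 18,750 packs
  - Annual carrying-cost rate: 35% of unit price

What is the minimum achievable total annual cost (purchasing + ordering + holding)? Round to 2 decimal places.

£3,398,208.83

H₁ = 35%×£180 = £63.0000;  H₂ = 35%×£179.35 = £62.7725
EOQ₁ = √(2×18,750×228/63.0000) = 368.39  (< 1,110, feasible at tier 1)
EOQ₂ = √(2×18,750×228/62.7725) = 369.06  (< 1,110 → use Q = 1,110 at tier-2 price)
TC(tier 1 (EOQ₁), Q≈368.4) = £3,398,208.83
TC(tier 2, Q≈1,110.0) = £3,401,502.59
Minimum at tier 1 (EOQ₁): £3,398,208.83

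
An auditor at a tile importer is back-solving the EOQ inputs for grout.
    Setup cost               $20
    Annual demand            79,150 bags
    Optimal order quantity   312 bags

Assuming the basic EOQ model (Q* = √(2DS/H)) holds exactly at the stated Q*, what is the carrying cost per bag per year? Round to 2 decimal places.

Since Q* = (2DS/H)^½, squaring gives Q*²·H = 2DS.
H = 2DS / Q² = 2 × 79,150 × 20 / 312² = 32.5238

$32.52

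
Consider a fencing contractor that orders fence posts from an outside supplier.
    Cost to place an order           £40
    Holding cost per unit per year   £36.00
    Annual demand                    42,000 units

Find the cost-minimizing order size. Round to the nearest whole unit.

306 units

EOQ = √(2DS/H) = √(2 × 42,000 × 40 / 36)
    = √(93,333.33) ≈ 305.51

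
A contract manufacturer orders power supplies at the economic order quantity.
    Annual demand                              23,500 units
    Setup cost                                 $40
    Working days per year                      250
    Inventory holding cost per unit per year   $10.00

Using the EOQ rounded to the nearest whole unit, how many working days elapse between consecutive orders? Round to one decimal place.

4.6 days

Optimal lot size Q* = (2 × 23,500 × $40 / $10)^½ ≈ 433.59 → Q = 434 units
T = Q/D × 250 days = 434/23,500 × 250 = 4.617 days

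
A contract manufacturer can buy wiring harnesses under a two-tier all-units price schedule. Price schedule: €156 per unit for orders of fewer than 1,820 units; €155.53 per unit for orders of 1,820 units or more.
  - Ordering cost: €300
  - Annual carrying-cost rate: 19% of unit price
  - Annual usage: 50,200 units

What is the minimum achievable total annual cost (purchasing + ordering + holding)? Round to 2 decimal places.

H₁ = 19%×€156 = €29.6400;  H₂ = 19%×€155.53 = €29.5507
EOQ₁ = √(2×50,200×300/29.6400) = 1,008.06  (< 1,820, feasible at tier 1)
EOQ₂ = √(2×50,200×300/29.5507) = 1,009.59  (< 1,820 → use Q = 1,820 at tier-2 price)
TC(tier 1 (EOQ₁), Q≈1,008.1) = €7,861,079.04
TC(tier 2, Q≈1,820.0) = €7,842,771.86
Minimum at tier 2: €7,842,771.86

€7,842,771.86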